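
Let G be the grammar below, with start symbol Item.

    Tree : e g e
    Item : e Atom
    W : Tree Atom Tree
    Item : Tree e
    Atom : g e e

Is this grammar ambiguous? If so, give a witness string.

Witness: e g e e

Derivation 1: Item ⇒ e Atom ⇒ e g e e
Derivation 2: Item ⇒ Tree e ⇒ e g e e

Two distinct leftmost derivations for the same string.

Ambiguous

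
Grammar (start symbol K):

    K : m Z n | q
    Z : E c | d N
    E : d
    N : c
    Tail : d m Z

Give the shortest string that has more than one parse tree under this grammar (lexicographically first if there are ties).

length 1: no string has ≥2 trees
length 4: m d c n has 2 parse trees

Two derivations of m d c n:
  K ⇒ m Z n ⇒ m E c n ⇒ m d c n
  K ⇒ m Z n ⇒ m d N n ⇒ m d c n

m d c n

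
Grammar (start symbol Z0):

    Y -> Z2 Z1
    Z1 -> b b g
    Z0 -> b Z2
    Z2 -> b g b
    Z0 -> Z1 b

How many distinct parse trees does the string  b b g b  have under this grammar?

Parse trees for b b g b:
  [Z0 b [Z2 b g b]]
  [Z0 [Z1 b b g] b]

2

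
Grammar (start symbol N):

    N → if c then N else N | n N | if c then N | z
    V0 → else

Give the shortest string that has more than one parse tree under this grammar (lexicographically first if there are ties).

if c then if c then z else z

length 1: no string has ≥2 trees
length 2: no string has ≥2 trees
length 3: no string has ≥2 trees
length 4: no string has ≥2 trees
length 5: no string has ≥2 trees
length 6: no string has ≥2 trees
length 7: no string has ≥2 trees
length 8: no string has ≥2 trees
length 9: if c then if c then z else z has 2 parse trees

Two derivations of if c then if c then z else z:
  N ⇒ if c then N else N ⇒ if c then if c then N else N ⇒ if c then if c then z else N ⇒ if c then if c then z else z
  N ⇒ if c then N ⇒ if c then if c then N else N ⇒ if c then if c then z else N ⇒ if c then if c then z else z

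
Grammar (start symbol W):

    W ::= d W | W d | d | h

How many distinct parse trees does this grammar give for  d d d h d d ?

10

Parse trees for d d d h d d (showing first 6 of 10):
  [W d [W d [W d [W [W [W h] d] d]]]]
  [W d [W d [W [W d [W [W h] d]] d]]]
  [W d [W d [W [W [W d [W h]] d] d]]]
  [W d [W [W d [W d [W [W h] d]]] d]]
  [W d [W [W d [W [W d [W h]] d]] d]]
  [W d [W [W [W d [W d [W h]]] d] d]]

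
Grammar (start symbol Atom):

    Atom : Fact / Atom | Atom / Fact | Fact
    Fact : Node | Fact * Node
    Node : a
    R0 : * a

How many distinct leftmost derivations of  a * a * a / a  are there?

2

Parse trees for a * a * a / a:
  [Atom [Fact [Fact [Fact [Node a]] * [Node a]] * [Node a]] / [Atom [Fact [Node a]]]]
  [Atom [Atom [Fact [Fact [Fact [Node a]] * [Node a]] * [Node a]]] / [Fact [Node a]]]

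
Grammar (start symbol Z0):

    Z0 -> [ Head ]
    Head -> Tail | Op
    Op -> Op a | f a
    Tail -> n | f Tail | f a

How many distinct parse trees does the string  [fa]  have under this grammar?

Parse trees for [fa]:
  [Z0 [ [Head [Tail f a]] ]]
  [Z0 [ [Head [Op f a]] ]]

2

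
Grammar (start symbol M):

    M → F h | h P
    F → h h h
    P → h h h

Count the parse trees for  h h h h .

Parse trees for h h h h:
  [M [F h h h] h]
  [M h [P h h h]]

2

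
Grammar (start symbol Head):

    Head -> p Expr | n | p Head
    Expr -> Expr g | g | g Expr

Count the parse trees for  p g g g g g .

Parse trees for p g g g g g (showing first 6 of 16):
  [Head p [Expr [Expr [Expr [Expr [Expr g] g] g] g] g]]
  [Head p [Expr [Expr [Expr [Expr g [Expr g]] g] g] g]]
  [Head p [Expr [Expr [Expr g [Expr [Expr g] g]] g] g]]
  [Head p [Expr [Expr [Expr g [Expr g [Expr g]]] g] g]]
  [Head p [Expr [Expr g [Expr [Expr [Expr g] g] g]] g]]
  [Head p [Expr [Expr g [Expr [Expr g [Expr g]] g]] g]]

16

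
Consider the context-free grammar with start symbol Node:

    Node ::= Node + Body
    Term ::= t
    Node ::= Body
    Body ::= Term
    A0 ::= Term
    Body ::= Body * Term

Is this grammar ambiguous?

Unambiguous

(A0 is unreachable from Node, so its rules don't affect L(Node).) The grammar is stratified — Node handles '+' (left-recursive), Body handles '*', Term atoms. Each operator has a fixed associativity and precedence level, so every string has one parse.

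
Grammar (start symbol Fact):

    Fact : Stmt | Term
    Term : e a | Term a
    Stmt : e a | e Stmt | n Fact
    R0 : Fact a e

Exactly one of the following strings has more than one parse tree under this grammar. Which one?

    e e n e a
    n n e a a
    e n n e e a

e e n e a: 2 trees
n n e a a: 1 tree
e n n e e a: 1 tree

e e n e a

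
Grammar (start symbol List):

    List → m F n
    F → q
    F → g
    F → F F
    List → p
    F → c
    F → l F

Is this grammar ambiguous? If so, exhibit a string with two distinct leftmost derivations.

Ambiguous

Witness: m c c c n

Derivation 1: List ⇒ m F n ⇒ m F F n ⇒ m F F F n ⇒ m c F F n ⇒ m c c F n ⇒ m c c c n
Derivation 2: List ⇒ m F n ⇒ m F F n ⇒ m c F n ⇒ m c F F n ⇒ m c c F n ⇒ m c c c n

Two distinct leftmost derivations for the same string.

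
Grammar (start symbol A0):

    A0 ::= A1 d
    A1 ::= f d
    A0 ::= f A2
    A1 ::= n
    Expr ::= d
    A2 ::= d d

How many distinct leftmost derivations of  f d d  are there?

Parse trees for f d d:
  [A0 [A1 f d] d]
  [A0 f [A2 d d]]

2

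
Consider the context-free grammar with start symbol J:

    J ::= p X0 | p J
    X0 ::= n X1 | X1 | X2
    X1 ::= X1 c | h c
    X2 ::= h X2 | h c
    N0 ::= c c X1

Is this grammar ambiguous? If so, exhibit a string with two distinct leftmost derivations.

Witness: p h c

Derivation 1: J ⇒ p X0 ⇒ p X1 ⇒ p h c
Derivation 2: J ⇒ p X0 ⇒ p X2 ⇒ p h c

Two distinct leftmost derivations for the same string.

Ambiguous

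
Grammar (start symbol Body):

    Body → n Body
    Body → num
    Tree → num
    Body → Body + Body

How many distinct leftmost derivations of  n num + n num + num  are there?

Parse trees for n num + n num + num:
  [Body n [Body [Body num] + [Body n [Body [Body num] + [Body num]]]]]
  [Body n [Body [Body num] + [Body [Body n [Body num]] + [Body num]]]]
  [Body n [Body [Body [Body num] + [Body n [Body num]]] + [Body num]]]
  [Body [Body n [Body num]] + [Body n [Body [Body num] + [Body num]]]]
  [Body [Body n [Body num]] + [Body [Body n [Body num]] + [Body num]]]
  [Body [Body n [Body [Body num] + [Body n [Body num]]]] + [Body num]]
  [Body [Body [Body n [Body num]] + [Body n [Body num]]] + [Body num]]

7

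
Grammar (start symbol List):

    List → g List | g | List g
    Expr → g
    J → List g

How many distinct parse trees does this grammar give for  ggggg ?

16

Parse trees for ggggg (showing first 6 of 16):
  [List g [List g [List g [List g [List g]]]]]
  [List g [List g [List g [List [List g] g]]]]
  [List g [List g [List [List g [List g]] g]]]
  [List g [List g [List [List [List g] g] g]]]
  [List g [List [List g [List g [List g]]] g]]
  [List g [List [List g [List [List g] g]] g]]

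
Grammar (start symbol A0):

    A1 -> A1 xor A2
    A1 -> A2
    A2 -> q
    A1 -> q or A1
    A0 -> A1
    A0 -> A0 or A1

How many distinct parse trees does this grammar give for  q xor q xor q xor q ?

Parse trees for q xor q xor q xor q:
  [A0 [A1 [A1 [A1 [A1 [A2 q]] xor [A2 q]] xor [A2 q]] xor [A2 q]]]

1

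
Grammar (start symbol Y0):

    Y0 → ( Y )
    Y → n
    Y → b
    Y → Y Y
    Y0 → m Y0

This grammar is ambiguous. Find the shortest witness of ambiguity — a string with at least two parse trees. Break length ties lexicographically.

( b b b )

length 3: no string has ≥2 trees
length 4: no string has ≥2 trees
length 5: ( b b b ) has 2 parse trees

Two derivations of ( b b b ):
  Y0 ⇒ ( Y ) ⇒ ( Y Y ) ⇒ ( b Y ) ⇒ ( b Y Y ) ⇒ ( b b Y ) ⇒ ( b b b )
  Y0 ⇒ ( Y ) ⇒ ( Y Y ) ⇒ ( Y Y Y ) ⇒ ( b Y Y ) ⇒ ( b b Y ) ⇒ ( b b b )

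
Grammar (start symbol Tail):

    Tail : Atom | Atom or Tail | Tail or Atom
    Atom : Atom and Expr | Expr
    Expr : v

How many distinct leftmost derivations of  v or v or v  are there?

4

Parse trees for v or v or v:
  [Tail [Atom [Expr v]] or [Tail [Atom [Expr v]] or [Tail [Atom [Expr v]]]]]
  [Tail [Atom [Expr v]] or [Tail [Tail [Atom [Expr v]]] or [Atom [Expr v]]]]
  [Tail [Tail [Atom [Expr v]] or [Tail [Atom [Expr v]]]] or [Atom [Expr v]]]
  [Tail [Tail [Tail [Atom [Expr v]]] or [Atom [Expr v]]] or [Atom [Expr v]]]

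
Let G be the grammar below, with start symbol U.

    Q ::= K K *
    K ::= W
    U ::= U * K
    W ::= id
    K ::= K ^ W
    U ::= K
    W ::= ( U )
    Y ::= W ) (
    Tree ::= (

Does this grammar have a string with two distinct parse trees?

Unambiguous

(Tree, Q, Y are unreachable from U, so their rules don't affect L(U).) The grammar is stratified — U handles '*' (left-recursive), K handles '^', W atoms. Each operator has a fixed associativity and precedence level, so every string has one parse.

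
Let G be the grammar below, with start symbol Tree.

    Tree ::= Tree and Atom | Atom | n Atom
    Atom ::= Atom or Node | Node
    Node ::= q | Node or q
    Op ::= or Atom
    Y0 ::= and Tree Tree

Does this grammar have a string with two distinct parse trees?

Witness: q or q

Derivation 1: Tree ⇒ Atom ⇒ Atom or Node ⇒ Node or Node ⇒ q or Node ⇒ q or q
Derivation 2: Tree ⇒ Atom ⇒ Node ⇒ Node or q ⇒ q or q

Two distinct leftmost derivations for the same string.

Ambiguous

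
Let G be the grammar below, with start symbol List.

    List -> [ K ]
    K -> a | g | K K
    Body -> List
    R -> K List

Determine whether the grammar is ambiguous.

Witness: [ a a a ]

Derivation 1: List ⇒ [ K ] ⇒ [ K K ] ⇒ [ a K ] ⇒ [ a K K ] ⇒ [ a a K ] ⇒ [ a a a ]
Derivation 2: List ⇒ [ K ] ⇒ [ K K ] ⇒ [ K K K ] ⇒ [ a K K ] ⇒ [ a a K ] ⇒ [ a a a ]

Two distinct leftmost derivations for the same string.

Ambiguous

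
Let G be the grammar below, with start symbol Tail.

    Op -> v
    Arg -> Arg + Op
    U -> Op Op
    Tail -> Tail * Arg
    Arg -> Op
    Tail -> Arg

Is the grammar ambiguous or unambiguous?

Unambiguous

(U is unreachable from Tail, so its rules don't affect L(Tail).) This is a standard precedence ladder (Tail over Arg over Op), with each level left-recursive on its own operator ('*' at Tail, '+' at Arg). That structure is LR(1), hence unambiguous.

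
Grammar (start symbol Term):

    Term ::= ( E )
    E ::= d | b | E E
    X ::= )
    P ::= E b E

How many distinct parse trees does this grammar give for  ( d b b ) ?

Parse trees for ( d b b ):
  [Term ( [E [E d] [E [E b] [E b]]] )]
  [Term ( [E [E [E d] [E b]] [E b]] )]

2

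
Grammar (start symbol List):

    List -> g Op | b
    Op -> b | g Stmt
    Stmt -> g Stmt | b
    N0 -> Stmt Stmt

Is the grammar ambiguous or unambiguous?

(N0 is unreachable from List, so its rules don't affect L(List).) Restricted to the reachable nonterminals, every rule has the form A → t or A → t B, and no two rules for the same A share a first terminal. The grammar encodes a DFA — one run per string.

Unambiguous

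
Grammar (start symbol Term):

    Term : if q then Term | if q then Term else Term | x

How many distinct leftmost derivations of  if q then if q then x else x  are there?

Parse trees for if q then if q then x else x:
  [Term if q then [Term if q then [Term x] else [Term x]]]
  [Term if q then [Term if q then [Term x]] else [Term x]]

2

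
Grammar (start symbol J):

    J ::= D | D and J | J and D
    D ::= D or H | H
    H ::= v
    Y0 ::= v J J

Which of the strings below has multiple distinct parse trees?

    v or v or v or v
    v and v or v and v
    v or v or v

v or v or v or v: 1 tree
v and v or v and v: 4 trees
v or v or v: 1 tree

v and v or v and v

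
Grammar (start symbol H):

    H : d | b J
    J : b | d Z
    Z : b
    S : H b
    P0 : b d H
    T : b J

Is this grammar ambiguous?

Only H, J, Z are reachable from H; ignoring the rest: The reachable rules are right-linear with at most one rule per (nonterminal, next-terminal) pair. Each input token forces the next rule, so parsing is deterministic.

Unambiguous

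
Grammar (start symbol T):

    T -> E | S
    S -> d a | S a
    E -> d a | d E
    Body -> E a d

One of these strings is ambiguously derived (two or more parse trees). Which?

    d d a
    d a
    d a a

d a

d d a: 1 tree
d a: 2 trees
d a a: 1 tree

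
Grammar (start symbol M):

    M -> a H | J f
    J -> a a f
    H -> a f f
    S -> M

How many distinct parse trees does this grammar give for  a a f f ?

Parse trees for a a f f:
  [M a [H a f f]]
  [M [J a a f] f]

2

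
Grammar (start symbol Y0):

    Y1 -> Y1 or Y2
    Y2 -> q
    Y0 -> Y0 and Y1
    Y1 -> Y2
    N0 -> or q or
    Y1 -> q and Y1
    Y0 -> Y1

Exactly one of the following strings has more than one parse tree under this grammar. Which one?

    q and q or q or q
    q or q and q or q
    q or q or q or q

q and q or q or q

q and q or q or q: 4 trees
q or q and q or q: 1 tree
q or q or q or q: 1 tree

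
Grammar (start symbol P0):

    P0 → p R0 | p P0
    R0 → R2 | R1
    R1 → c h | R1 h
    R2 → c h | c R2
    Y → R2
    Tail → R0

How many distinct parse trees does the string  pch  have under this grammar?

2

Parse trees for pch:
  [P0 p [R0 [R2 c h]]]
  [P0 p [R0 [R1 c h]]]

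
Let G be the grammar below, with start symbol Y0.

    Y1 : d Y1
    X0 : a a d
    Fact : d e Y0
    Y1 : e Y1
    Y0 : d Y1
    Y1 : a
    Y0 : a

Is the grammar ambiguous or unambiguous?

Only Y0, Y1 are reachable from Y0; ignoring the rest: Restricted to the reachable nonterminals, every rule has the form A → t or A → t B, and no two rules for the same A share a first terminal. The grammar encodes a DFA — one run per string.

Unambiguous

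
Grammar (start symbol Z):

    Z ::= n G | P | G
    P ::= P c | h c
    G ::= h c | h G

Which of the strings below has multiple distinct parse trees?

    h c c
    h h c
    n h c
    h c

h c

h c c: 1 tree
h h c: 1 tree
n h c: 1 tree
h c: 2 trees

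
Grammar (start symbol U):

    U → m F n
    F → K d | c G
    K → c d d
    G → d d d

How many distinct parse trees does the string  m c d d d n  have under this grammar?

Parse trees for m c d d d n:
  [U m [F [K c d d] d] n]
  [U m [F c [G d d d]] n]

2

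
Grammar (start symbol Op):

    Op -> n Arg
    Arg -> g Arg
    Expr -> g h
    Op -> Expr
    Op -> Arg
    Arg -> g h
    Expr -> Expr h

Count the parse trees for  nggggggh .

1

Parse trees for nggggggh:
  [Op n [Arg g [Arg g [Arg g [Arg g [Arg g [Arg g h]]]]]]]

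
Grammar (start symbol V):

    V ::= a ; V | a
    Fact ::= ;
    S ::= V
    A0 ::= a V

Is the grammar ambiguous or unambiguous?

Unambiguous

Only V is reachable from V; ignoring the rest: The reachable grammar is A → atom sep A | atom. Each atom is followed by either the separator (recurse) or end-of-string (stop) — no choice point.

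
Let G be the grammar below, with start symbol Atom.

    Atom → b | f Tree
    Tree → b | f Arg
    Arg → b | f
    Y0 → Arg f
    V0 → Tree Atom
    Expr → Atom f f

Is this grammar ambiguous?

Unambiguous

Only Atom, Tree, Arg are reachable from Atom; ignoring the rest: Each reachable nonterminal has at most one production per leading terminal, and all productions are right-linear; the derivation is determined token-by-token.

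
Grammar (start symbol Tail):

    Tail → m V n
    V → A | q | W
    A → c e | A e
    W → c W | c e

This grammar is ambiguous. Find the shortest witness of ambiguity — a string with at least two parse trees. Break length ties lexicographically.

length 3: no string has ≥2 trees
length 4: m c e n has 2 parse trees

Two derivations of m c e n:
  Tail ⇒ m V n ⇒ m A n ⇒ m c e n
  Tail ⇒ m V n ⇒ m W n ⇒ m c e n

m c e n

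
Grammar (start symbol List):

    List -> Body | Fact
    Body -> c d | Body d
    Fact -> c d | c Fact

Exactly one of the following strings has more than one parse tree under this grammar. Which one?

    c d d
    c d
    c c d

c d

c d d: 1 tree
c d: 2 trees
c c d: 1 tree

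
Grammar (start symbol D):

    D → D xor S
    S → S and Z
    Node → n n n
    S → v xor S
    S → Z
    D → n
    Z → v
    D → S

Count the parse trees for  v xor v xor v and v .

7

Parse trees for v xor v xor v and v:
  [D [D [S [Z v]]] xor [S [S v xor [S [Z v]]] and [Z v]]]
  [D [D [S [Z v]]] xor [S v xor [S [S [Z v]] and [Z v]]]]
  [D [D [D [S [Z v]]] xor [S [Z v]]] xor [S [S [Z v]] and [Z v]]]
  [D [D [S v xor [S [Z v]]]] xor [S [S [Z v]] and [Z v]]]
  [D [S [S v xor [S v xor [S [Z v]]]] and [Z v]]]
  [D [S v xor [S [S v xor [S [Z v]]] and [Z v]]]]
  [D [S v xor [S v xor [S [S [Z v]] and [Z v]]]]]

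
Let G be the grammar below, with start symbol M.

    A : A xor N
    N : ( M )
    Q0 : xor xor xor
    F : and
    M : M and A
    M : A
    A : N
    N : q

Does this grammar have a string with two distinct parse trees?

Unambiguous

(Q0, F are unreachable from M, so their rules don't affect L(M).) M → M and A | A  ;  A → A xor N | N  — a left-associative chain with N at the bottom. Each string factors uniquely by precedence.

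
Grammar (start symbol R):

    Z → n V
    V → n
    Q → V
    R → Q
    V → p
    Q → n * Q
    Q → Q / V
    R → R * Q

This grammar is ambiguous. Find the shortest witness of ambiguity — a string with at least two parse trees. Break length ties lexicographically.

n * n

length 1: no string has ≥2 trees
length 3: n * n has 2 parse trees

Two derivations of n * n:
  R ⇒ Q ⇒ n * Q ⇒ n * V ⇒ n * n
  R ⇒ R * Q ⇒ Q * Q ⇒ V * Q ⇒ n * Q ⇒ n * V ⇒ n * n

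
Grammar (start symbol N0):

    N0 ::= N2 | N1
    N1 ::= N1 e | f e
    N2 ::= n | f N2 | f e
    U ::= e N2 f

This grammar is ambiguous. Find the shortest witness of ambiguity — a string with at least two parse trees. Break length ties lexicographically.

length 1: no string has ≥2 trees
length 2: f e has 2 parse trees

Two derivations of f e:
  N0 ⇒ N2 ⇒ f e
  N0 ⇒ N1 ⇒ f e

f e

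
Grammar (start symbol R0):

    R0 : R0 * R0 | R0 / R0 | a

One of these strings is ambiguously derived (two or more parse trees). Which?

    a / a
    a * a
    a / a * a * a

a / a * a * a

a / a: 1 tree
a * a: 1 tree
a / a * a * a: 5 trees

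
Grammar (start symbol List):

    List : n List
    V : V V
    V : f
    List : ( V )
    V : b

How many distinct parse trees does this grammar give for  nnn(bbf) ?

2

Parse trees for nnn(bbf):
  [List n [List n [List n [List ( [V [V b] [V [V b] [V f]]] )]]]]
  [List n [List n [List n [List ( [V [V [V b] [V b]] [V f]] )]]]]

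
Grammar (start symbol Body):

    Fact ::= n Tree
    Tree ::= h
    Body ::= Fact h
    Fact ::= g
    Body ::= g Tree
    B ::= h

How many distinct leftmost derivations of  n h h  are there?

1

Parse trees for n h h:
  [Body [Fact n [Tree h]] h]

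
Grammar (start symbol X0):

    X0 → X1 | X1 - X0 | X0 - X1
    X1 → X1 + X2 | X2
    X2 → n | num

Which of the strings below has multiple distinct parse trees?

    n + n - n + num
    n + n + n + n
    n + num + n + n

n + n - n + num: 2 trees
n + n + n + n: 1 tree
n + num + n + n: 1 tree

n + n - n + num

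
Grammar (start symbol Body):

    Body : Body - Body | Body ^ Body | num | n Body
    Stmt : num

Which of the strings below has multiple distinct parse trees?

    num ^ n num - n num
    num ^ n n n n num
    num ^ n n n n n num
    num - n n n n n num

num ^ n num - n num: 3 trees
num ^ n n n n num: 1 tree
num ^ n n n n n num: 1 tree
num - n n n n n num: 1 tree

num ^ n num - n num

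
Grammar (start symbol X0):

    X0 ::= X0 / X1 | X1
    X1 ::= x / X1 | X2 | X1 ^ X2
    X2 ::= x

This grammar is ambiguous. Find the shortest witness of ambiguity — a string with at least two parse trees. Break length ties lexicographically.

length 1: no string has ≥2 trees
length 3: x / x has 2 parse trees

Two derivations of x / x:
  X0 ⇒ X0 / X1 ⇒ X1 / X1 ⇒ X2 / X1 ⇒ x / X1 ⇒ x / X2 ⇒ x / x
  X0 ⇒ X1 ⇒ x / X1 ⇒ x / X2 ⇒ x / x

x / x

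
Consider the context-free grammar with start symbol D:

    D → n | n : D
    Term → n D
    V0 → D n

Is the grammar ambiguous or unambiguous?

Only D is reachable from D; ignoring the rest: Right-recursive list with a separator: after each atom, whether the separator follows determines the rule. One parse per string.

Unambiguous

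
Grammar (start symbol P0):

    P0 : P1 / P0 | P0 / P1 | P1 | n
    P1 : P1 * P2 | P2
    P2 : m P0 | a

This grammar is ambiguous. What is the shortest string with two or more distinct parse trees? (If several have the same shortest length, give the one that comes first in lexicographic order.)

a / a

length 1: no string has ≥2 trees
length 2: no string has ≥2 trees
length 3: a / a has 2 parse trees

Two derivations of a / a:
  P0 ⇒ P1 / P0 ⇒ P2 / P0 ⇒ a / P0 ⇒ a / P1 ⇒ a / P2 ⇒ a / a
  P0 ⇒ P0 / P1 ⇒ P1 / P1 ⇒ P2 / P1 ⇒ a / P1 ⇒ a / P2 ⇒ a / a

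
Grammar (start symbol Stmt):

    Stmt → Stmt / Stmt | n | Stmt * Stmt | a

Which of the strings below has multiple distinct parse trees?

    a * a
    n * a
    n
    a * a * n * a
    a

a * a * n * a

a * a: 1 tree
n * a: 1 tree
n: 1 tree
a * a * n * a: 5 trees
a: 1 tree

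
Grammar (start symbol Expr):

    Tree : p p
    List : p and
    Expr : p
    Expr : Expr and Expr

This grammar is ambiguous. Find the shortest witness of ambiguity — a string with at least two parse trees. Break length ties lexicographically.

p and p and p

length 1: no string has ≥2 trees
length 3: no string has ≥2 trees
length 5: p and p and p has 2 parse trees

Two derivations of p and p and p:
  Expr ⇒ Expr and Expr ⇒ p and Expr ⇒ p and Expr and Expr ⇒ p and p and Expr ⇒ p and p and p
  Expr ⇒ Expr and Expr ⇒ Expr and Expr and Expr ⇒ p and Expr and Expr ⇒ p and p and Expr ⇒ p and p and p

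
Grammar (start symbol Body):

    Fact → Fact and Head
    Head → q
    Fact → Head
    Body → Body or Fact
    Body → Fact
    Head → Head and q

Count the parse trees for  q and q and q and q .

Parse trees for q and q and q and q:
  [Body [Fact [Fact [Head q]] and [Head [Head [Head q] and q] and q]]]
  [Body [Fact [Fact [Fact [Head q]] and [Head q]] and [Head [Head q] and q]]]
  [Body [Fact [Fact [Head [Head q] and q]] and [Head [Head q] and q]]]
  [Body [Fact [Fact [Fact [Head q]] and [Head [Head q] and q]] and [Head q]]]
  [Body [Fact [Fact [Fact [Fact [Head q]] and [Head q]] and [Head q]] and [Head q]]]
  [Body [Fact [Fact [Fact [Head [Head q] and q]] and [Head q]] and [Head q]]]
  [Body [Fact [Fact [Head [Head [Head q] and q] and q]] and [Head q]]]
  [Body [Fact [Head [Head [Head [Head q] and q] and q] and q]]]

8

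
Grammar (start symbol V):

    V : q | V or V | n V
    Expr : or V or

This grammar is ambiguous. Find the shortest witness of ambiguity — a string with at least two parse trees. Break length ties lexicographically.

length 1: no string has ≥2 trees
length 2: no string has ≥2 trees
length 3: no string has ≥2 trees
length 4: n q or q has 2 parse trees

Two derivations of n q or q:
  V ⇒ V or V ⇒ n V or V ⇒ n q or V ⇒ n q or q
  V ⇒ n V ⇒ n V or V ⇒ n q or V ⇒ n q or q

n q or q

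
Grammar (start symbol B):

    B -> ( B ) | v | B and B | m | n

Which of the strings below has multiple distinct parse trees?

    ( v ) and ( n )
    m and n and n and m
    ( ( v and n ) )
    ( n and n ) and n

( v ) and ( n ): 1 tree
m and n and n and m: 5 trees
( ( v and n ) ): 1 tree
( n and n ) and n: 1 tree

m and n and n and m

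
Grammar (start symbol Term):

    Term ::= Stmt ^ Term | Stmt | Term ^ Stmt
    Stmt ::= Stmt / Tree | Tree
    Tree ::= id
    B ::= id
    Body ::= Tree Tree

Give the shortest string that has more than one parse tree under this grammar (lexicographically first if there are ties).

length 1: no string has ≥2 trees
length 3: id ^ id has 2 parse trees

Two derivations of id ^ id:
  Term ⇒ Stmt ^ Term ⇒ Tree ^ Term ⇒ id ^ Term ⇒ id ^ Stmt ⇒ id ^ Tree ⇒ id ^ id
  Term ⇒ Term ^ Stmt ⇒ Stmt ^ Stmt ⇒ Tree ^ Stmt ⇒ id ^ Stmt ⇒ id ^ Tree ⇒ id ^ id

id ^ id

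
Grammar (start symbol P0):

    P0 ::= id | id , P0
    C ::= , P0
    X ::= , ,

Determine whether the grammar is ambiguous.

Unambiguous

(C, X are unreachable from P0, so their rules don't affect L(P0).) The reachable grammar is A → atom sep A | atom. Each atom is followed by either the separator (recurse) or end-of-string (stop) — no choice point.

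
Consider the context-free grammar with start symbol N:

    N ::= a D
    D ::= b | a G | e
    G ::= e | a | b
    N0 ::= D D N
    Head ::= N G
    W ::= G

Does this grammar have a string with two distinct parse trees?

Unambiguous

Only N, D, G are reachable from N; ignoring the rest: The reachable rules are right-linear with at most one rule per (nonterminal, next-terminal) pair. Each input token forces the next rule, so parsing is deterministic.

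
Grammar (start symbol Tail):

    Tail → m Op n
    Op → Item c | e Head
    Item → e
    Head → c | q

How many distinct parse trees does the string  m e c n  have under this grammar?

2

Parse trees for m e c n:
  [Tail m [Op [Item e] c] n]
  [Tail m [Op e [Head c]] n]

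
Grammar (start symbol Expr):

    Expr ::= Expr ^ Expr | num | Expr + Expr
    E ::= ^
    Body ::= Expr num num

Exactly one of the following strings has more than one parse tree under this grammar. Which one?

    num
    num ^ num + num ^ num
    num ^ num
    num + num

num: 1 tree
num ^ num + num ^ num: 5 trees
num ^ num: 1 tree
num + num: 1 tree

num ^ num + num ^ num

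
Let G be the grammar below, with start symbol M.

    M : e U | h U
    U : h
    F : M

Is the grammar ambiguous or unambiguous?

Unambiguous

(F is unreachable from M, so its rules don't affect L(M).) Restricted to the reachable nonterminals, every rule has the form A → t or A → t B, and no two rules for the same A share a first terminal. The grammar encodes a DFA — one run per string.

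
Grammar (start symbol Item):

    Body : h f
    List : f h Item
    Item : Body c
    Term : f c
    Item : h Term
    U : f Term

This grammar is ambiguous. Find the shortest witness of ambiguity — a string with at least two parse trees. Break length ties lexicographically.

h f c

length 3: h f c has 2 parse trees

Two derivations of h f c:
  Item ⇒ Body c ⇒ h f c
  Item ⇒ h Term ⇒ h f c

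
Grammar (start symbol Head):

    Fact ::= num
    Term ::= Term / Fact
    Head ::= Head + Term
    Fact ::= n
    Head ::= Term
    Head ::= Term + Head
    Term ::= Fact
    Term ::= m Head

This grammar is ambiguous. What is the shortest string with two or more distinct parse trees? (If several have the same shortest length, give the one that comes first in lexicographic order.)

length 1: no string has ≥2 trees
length 2: no string has ≥2 trees
length 3: n + n has 2 parse trees

Two derivations of n + n:
  Head ⇒ Head + Term ⇒ Term + Term ⇒ Fact + Term ⇒ n + Term ⇒ n + Fact ⇒ n + n
  Head ⇒ Term + Head ⇒ Fact + Head ⇒ n + Head ⇒ n + Term ⇒ n + Fact ⇒ n + n

n + n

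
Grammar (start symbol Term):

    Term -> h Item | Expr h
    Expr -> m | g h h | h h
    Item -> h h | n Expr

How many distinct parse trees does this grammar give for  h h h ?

2

Parse trees for h h h:
  [Term h [Item h h]]
  [Term [Expr h h] h]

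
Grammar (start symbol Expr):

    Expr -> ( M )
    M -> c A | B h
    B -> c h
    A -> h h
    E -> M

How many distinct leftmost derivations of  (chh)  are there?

2

Parse trees for (chh):
  [Expr ( [M c [A h h]] )]
  [Expr ( [M [B c h] h] )]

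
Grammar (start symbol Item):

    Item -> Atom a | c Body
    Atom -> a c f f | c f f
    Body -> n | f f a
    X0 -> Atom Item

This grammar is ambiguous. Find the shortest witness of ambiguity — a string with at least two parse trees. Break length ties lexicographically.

length 2: no string has ≥2 trees
length 4: c f f a has 2 parse trees

Two derivations of c f f a:
  Item ⇒ Atom a ⇒ c f f a
  Item ⇒ c Body ⇒ c f f a

c f f a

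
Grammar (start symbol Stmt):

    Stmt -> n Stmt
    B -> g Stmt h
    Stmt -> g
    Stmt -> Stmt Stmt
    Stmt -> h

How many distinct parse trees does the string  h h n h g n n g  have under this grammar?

Parse trees for h h n h g n n g (showing first 6 of 23):
  [Stmt [Stmt h] [Stmt [Stmt h] [Stmt n [Stmt [Stmt h] [Stmt [Stmt g] [Stmt n [Stmt n [Stmt g]]]]]]]]
  [Stmt [Stmt h] [Stmt [Stmt h] [Stmt n [Stmt [Stmt [Stmt h] [Stmt g]] [Stmt n [Stmt n [Stmt g]]]]]]]
  [Stmt [Stmt h] [Stmt [Stmt h] [Stmt [Stmt n [Stmt h]] [Stmt [Stmt g] [Stmt n [Stmt n [Stmt g]]]]]]]
  [Stmt [Stmt h] [Stmt [Stmt h] [Stmt [Stmt n [Stmt [Stmt h] [Stmt g]]] [Stmt n [Stmt n [Stmt g]]]]]]
  [Stmt [Stmt h] [Stmt [Stmt h] [Stmt [Stmt [Stmt n [Stmt h]] [Stmt g]] [Stmt n [Stmt n [Stmt g]]]]]]
  [Stmt [Stmt h] [Stmt [Stmt [Stmt h] [Stmt n [Stmt h]]] [Stmt [Stmt g] [Stmt n [Stmt n [Stmt g]]]]]]

23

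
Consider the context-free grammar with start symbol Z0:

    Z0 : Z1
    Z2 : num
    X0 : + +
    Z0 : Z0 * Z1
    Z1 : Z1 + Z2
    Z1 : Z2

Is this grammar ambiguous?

Unambiguous

Only Z0, Z1, Z2 are reachable from Z0; ignoring the rest: This is a standard precedence ladder (Z0 over Z1 over Z2), with each level left-recursive on its own operator ('*' at Z0, '+' at Z1). That structure is LR(1), hence unambiguous.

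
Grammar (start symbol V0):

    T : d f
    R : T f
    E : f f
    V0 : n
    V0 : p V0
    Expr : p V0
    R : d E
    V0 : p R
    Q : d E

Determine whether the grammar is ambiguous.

Witness: p d f f

Derivation 1: V0 ⇒ p R ⇒ p T f ⇒ p d f f
Derivation 2: V0 ⇒ p R ⇒ p d E ⇒ p d f f

Two distinct leftmost derivations for the same string.

Ambiguous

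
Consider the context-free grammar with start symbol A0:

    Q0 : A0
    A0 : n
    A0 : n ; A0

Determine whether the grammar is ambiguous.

Unambiguous

Only A0 is reachable from A0; ignoring the rest: Right-recursive list with a separator: after each atom, whether the separator follows determines the rule. One parse per string.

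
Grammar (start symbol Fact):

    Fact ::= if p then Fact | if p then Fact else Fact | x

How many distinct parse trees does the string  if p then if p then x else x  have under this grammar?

Parse trees for if p then if p then x else x:
  [Fact if p then [Fact if p then [Fact x] else [Fact x]]]
  [Fact if p then [Fact if p then [Fact x]] else [Fact x]]

2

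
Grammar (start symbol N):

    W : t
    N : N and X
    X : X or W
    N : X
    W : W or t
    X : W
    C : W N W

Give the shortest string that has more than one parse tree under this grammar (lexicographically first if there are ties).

t or t

length 1: no string has ≥2 trees
length 3: t or t has 2 parse trees

Two derivations of t or t:
  N ⇒ X ⇒ X or W ⇒ W or W ⇒ t or W ⇒ t or t
  N ⇒ X ⇒ W ⇒ W or t ⇒ t or t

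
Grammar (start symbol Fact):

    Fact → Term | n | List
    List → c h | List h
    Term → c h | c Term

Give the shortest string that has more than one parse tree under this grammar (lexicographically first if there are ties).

c h

length 1: no string has ≥2 trees
length 2: c h has 2 parse trees

Two derivations of c h:
  Fact ⇒ Term ⇒ c h
  Fact ⇒ List ⇒ c h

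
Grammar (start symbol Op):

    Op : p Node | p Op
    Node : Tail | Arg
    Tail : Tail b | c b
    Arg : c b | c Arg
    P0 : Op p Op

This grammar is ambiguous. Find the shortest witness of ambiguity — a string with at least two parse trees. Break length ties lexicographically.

p c b

length 3: p c b has 2 parse trees

Two derivations of p c b:
  Op ⇒ p Node ⇒ p Tail ⇒ p c b
  Op ⇒ p Node ⇒ p Arg ⇒ p c b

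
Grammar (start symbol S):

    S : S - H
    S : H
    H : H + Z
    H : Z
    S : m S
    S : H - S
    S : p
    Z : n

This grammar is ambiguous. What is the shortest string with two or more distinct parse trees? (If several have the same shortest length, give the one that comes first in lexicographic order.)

length 1: no string has ≥2 trees
length 2: no string has ≥2 trees
length 3: n - n has 2 parse trees

Two derivations of n - n:
  S ⇒ S - H ⇒ H - H ⇒ Z - H ⇒ n - H ⇒ n - Z ⇒ n - n
  S ⇒ H - S ⇒ Z - S ⇒ n - S ⇒ n - H ⇒ n - Z ⇒ n - n

n - n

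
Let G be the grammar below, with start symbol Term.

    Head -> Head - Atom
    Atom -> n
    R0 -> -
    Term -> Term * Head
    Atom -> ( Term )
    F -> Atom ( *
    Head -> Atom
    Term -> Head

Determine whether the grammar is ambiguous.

Unambiguous

Only Term, Head, Atom are reachable from Term; ignoring the rest: The grammar is stratified — Term handles '*' (left-recursive), Head handles '-', Atom atoms. Each operator has a fixed associativity and precedence level, so every string has one parse.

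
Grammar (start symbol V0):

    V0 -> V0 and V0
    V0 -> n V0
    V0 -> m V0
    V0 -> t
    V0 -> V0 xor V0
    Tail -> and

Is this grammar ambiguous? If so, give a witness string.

Witness: m t and t

Derivation 1: V0 ⇒ V0 and V0 ⇒ m V0 and V0 ⇒ m t and V0 ⇒ m t and t
Derivation 2: V0 ⇒ m V0 ⇒ m V0 and V0 ⇒ m t and V0 ⇒ m t and t

Two distinct leftmost derivations for the same string.

Ambiguous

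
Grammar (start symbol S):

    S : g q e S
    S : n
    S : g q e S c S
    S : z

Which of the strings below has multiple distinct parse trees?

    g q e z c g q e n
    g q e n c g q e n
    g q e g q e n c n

g q e z c g q e n: 1 tree
g q e n c g q e n: 1 tree
g q e g q e n c n: 2 trees

g q e g q e n c n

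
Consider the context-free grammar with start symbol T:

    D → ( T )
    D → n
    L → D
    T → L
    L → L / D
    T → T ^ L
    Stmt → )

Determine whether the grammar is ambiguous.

Only T, L, D are reachable from T; ignoring the rest: T → T ^ L | L  ;  L → L / D | D  — a left-associative chain with D at the bottom. Each string factors uniquely by precedence.

Unambiguous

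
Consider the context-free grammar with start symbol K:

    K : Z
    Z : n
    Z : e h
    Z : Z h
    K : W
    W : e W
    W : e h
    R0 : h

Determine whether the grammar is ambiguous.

Witness: e h

Derivation 1: K ⇒ Z ⇒ e h
Derivation 2: K ⇒ W ⇒ e h

Two distinct leftmost derivations for the same string.

Ambiguous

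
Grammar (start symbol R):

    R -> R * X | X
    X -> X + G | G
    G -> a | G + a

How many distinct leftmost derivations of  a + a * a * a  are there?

Parse trees for a + a * a * a:
  [R [R [R [X [X [G a]] + [G a]]] * [X [G a]]] * [X [G a]]]
  [R [R [R [X [G [G a] + a]]] * [X [G a]]] * [X [G a]]]

2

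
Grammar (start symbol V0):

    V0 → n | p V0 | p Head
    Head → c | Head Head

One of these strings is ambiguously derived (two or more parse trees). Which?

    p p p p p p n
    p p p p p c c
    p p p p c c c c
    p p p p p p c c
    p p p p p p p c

p p p p c c c c

p p p p p p n: 1 tree
p p p p p c c: 1 tree
p p p p c c c c: 5 trees
p p p p p p c c: 1 tree
p p p p p p p c: 1 tree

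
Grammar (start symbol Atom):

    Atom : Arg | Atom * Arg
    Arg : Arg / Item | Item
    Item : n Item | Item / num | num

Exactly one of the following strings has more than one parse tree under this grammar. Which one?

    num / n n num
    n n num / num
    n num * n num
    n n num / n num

n n num / num

num / n n num: 1 tree
n n num / num: 4 trees
n num * n num: 1 tree
n n num / n num: 1 tree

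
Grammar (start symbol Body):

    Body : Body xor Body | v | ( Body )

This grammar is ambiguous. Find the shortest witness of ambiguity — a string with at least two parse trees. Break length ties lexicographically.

v xor v xor v

length 1: no string has ≥2 trees
length 3: no string has ≥2 trees
length 5: v xor v xor v has 2 parse trees

Two derivations of v xor v xor v:
  Body ⇒ Body xor Body ⇒ Body xor Body xor Body ⇒ v xor Body xor Body ⇒ v xor v xor Body ⇒ v xor v xor v
  Body ⇒ Body xor Body ⇒ v xor Body ⇒ v xor Body xor Body ⇒ v xor v xor Body ⇒ v xor v xor v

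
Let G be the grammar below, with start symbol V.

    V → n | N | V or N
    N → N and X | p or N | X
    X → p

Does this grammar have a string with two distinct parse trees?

Ambiguous

Witness: p or p

Derivation 1: V ⇒ N ⇒ p or N ⇒ p or X ⇒ p or p
Derivation 2: V ⇒ V or N ⇒ N or N ⇒ X or N ⇒ p or N ⇒ p or X ⇒ p or p

Two distinct leftmost derivations for the same string.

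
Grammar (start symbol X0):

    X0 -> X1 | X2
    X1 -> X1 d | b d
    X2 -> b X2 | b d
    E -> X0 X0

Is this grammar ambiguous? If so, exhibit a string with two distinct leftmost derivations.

Witness: b d

Derivation 1: X0 ⇒ X1 ⇒ b d
Derivation 2: X0 ⇒ X2 ⇒ b d

Two distinct leftmost derivations for the same string.

Ambiguous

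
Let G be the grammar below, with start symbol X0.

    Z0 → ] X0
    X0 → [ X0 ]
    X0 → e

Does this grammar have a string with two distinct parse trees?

Unambiguous

(Z0 is unreachable from X0, so its rules don't affect L(X0).) L(X0) is { openⁿ atom closeⁿ : n ≥ 0 }. The bracket depth fixes n, and the derivation is forced at every step.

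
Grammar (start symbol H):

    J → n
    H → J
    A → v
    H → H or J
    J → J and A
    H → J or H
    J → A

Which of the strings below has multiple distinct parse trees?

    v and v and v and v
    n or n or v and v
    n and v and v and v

n or n or v and v

v and v and v and v: 1 tree
n or n or v and v: 4 trees
n and v and v and v: 1 tree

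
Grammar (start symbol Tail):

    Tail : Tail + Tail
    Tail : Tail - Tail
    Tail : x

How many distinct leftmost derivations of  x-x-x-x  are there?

Parse trees for x-x-x-x:
  [Tail [Tail x] - [Tail [Tail x] - [Tail [Tail x] - [Tail x]]]]
  [Tail [Tail x] - [Tail [Tail [Tail x] - [Tail x]] - [Tail x]]]
  [Tail [Tail [Tail x] - [Tail x]] - [Tail [Tail x] - [Tail x]]]
  [Tail [Tail [Tail x] - [Tail [Tail x] - [Tail x]]] - [Tail x]]
  [Tail [Tail [Tail [Tail x] - [Tail x]] - [Tail x]] - [Tail x]]

5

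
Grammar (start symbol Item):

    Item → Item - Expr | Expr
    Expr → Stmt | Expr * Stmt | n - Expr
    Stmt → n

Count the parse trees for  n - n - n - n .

8

Parse trees for n - n - n - n:
  [Item [Item [Expr [Stmt n]]] - [Expr n - [Expr n - [Expr [Stmt n]]]]]
  [Item [Item [Item [Expr [Stmt n]]] - [Expr [Stmt n]]] - [Expr n - [Expr [Stmt n]]]]
  [Item [Item [Expr n - [Expr [Stmt n]]]] - [Expr n - [Expr [Stmt n]]]]
  [Item [Item [Item [Expr [Stmt n]]] - [Expr n - [Expr [Stmt n]]]] - [Expr [Stmt n]]]
  [Item [Item [Item [Item [Expr [Stmt n]]] - [Expr [Stmt n]]] - [Expr [Stmt n]]] - [Expr [Stmt n]]]
  [Item [Item [Item [Expr n - [Expr [Stmt n]]]] - [Expr [Stmt n]]] - [Expr [Stmt n]]]
  [Item [Item [Expr n - [Expr n - [Expr [Stmt n]]]]] - [Expr [Stmt n]]]
  [Item [Expr n - [Expr n - [Expr n - [Expr [Stmt n]]]]]]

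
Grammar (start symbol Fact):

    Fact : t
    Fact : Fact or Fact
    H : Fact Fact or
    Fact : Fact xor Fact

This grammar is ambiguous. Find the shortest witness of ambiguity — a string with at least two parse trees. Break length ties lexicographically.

t or t or t

length 1: no string has ≥2 trees
length 3: no string has ≥2 trees
length 5: t or t or t has 2 parse trees

Two derivations of t or t or t:
  Fact ⇒ Fact or Fact ⇒ t or Fact ⇒ t or Fact or Fact ⇒ t or t or Fact ⇒ t or t or t
  Fact ⇒ Fact or Fact ⇒ Fact or Fact or Fact ⇒ t or Fact or Fact ⇒ t or t or Fact ⇒ t or t or t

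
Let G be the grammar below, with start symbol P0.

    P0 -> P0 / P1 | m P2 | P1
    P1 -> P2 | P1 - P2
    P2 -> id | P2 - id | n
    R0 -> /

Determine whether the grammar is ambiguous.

Ambiguous

Witness: id - id

Derivation 1: P0 ⇒ P1 ⇒ P2 ⇒ P2 - id ⇒ id - id
Derivation 2: P0 ⇒ P1 ⇒ P1 - P2 ⇒ P2 - P2 ⇒ id - P2 ⇒ id - id

Two distinct leftmost derivations for the same string.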